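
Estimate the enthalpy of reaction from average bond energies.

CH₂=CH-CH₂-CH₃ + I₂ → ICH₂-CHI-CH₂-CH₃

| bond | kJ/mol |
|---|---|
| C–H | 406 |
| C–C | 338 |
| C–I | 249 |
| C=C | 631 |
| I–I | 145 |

ΔH ≈ −60 kJ

Bonds broken (reactants):
  C–C: 2 × 338 = 676
  C–H: 8 × 406 = 3248
  C=C: 1 × 631 = 631
  I–I: 1 × 145 = 145
  Σ(broken) = 4700 kJ
Bonds formed (products):
  C–C: 3 × 338 = 1014
  C–H: 8 × 406 = 3248
  C–I: 2 × 249 = 498
  Σ(formed) = 4760 kJ
ΔH = Σ(broken) − Σ(formed) = 4700 − 4760 = −60 kJ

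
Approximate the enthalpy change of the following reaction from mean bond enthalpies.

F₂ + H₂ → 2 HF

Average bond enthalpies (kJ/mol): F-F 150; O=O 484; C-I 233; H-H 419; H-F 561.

ΔH ≈ −553 kJ

Bonds broken (reactants):
  F-F: 1 × 150 = 150
  H-H: 1 × 419 = 419
  Σ(broken) = 569 kJ
Bonds formed (products):
  H-F: 2 × 561 = 1122
  Σ(formed) = 1122 kJ
ΔH = Σ(broken) − Σ(formed) = 569 − 1122 = −553 kJ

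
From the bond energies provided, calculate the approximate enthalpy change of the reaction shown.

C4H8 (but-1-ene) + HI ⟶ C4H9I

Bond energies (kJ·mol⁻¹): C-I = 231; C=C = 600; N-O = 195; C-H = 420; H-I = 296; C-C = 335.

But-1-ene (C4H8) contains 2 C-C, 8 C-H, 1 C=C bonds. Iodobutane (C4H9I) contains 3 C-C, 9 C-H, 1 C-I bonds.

ΔH ≈ −90 kJ

Bonds broken (reactants):
  C-C: 2 × 335 = 670
  C-H: 8 × 420 = 3360
  C=C: 1 × 600 = 600
  H-I: 1 × 296 = 296
  Σ(broken) = 4926 kJ
Bonds formed (products):
  C-C: 3 × 335 = 1005
  C-H: 9 × 420 = 3780
  C-I: 1 × 231 = 231
  Σ(formed) = 5016 kJ
ΔH = Σ(broken) − Σ(formed) = 4926 − 5016 = −90 kJ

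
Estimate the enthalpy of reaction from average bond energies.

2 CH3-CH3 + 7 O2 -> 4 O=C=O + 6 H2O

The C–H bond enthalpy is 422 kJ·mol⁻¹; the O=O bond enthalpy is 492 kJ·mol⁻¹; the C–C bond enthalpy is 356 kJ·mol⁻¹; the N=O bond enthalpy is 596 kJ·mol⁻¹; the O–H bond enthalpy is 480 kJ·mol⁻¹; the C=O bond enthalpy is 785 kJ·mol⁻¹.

Bonds broken (reactants):
  C–C: 2 × 356 = 712
  C–H: 12 × 422 = 5064
  O=O: 7 × 492 = 3444
  Σ(broken) = 9220 kJ
Bonds formed (products):
  C=O: 8 × 785 = 6280
  O–H: 12 × 480 = 5760
  Σ(formed) = 12040 kJ
ΔH = Σ(broken) − Σ(formed) = 9220 − 12040 = −2820 kJ

ΔH ≈ −2820 kJ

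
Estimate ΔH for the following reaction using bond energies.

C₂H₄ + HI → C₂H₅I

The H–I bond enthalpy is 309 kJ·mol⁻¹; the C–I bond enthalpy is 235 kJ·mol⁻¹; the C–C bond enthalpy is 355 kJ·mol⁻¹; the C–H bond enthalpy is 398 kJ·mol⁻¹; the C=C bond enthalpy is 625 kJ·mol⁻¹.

ΔH ≈ −54 kJ

Bonds broken (reactants):
  C–H: 4 × 398 = 1592
  C=C: 1 × 625 = 625
  H–I: 1 × 309 = 309
  Σ(broken) = 2526 kJ
Bonds formed (products):
  C–C: 1 × 355 = 355
  C–H: 5 × 398 = 1990
  C–I: 1 × 235 = 235
  Σ(formed) = 2580 kJ
ΔH = Σ(broken) − Σ(formed) = 2526 − 2580 = −54 kJ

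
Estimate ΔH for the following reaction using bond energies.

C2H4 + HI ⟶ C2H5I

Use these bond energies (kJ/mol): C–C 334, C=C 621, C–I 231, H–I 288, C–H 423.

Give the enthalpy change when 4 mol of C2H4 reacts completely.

Bonds broken (reactants):
  C–H: 4 × 423 = 1692
  C=C: 1 × 621 = 621
  H–I: 1 × 288 = 288
  Σ(broken) = 2601 kJ
Bonds formed (products):
  C–C: 1 × 334 = 334
  C–H: 5 × 423 = 2115
  C–I: 1 × 231 = 231
  Σ(formed) = 2680 kJ
ΔH = Σ(broken) − Σ(formed) = 2601 − 2680 = −79 kJ
For 4× the reaction as written: 4 × (−79) = −316 kJ

ΔH = −316 kJ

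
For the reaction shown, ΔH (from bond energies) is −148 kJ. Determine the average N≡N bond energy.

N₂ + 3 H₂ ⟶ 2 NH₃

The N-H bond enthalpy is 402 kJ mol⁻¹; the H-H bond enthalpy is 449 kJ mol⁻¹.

Let D be the N≡N bond energy.
Σ(broken) = 3×449 + 1×D = 1347 + D
Σ(formed) = 6×402 = 2412
ΔH = Σ(broken) − Σ(formed) = (1347 + D) − (2412) = −1065 + D
Setting this equal to −148 kJ gives D = 917 kJ/mol.

D(N≡N) ≈ 917 kJ/mol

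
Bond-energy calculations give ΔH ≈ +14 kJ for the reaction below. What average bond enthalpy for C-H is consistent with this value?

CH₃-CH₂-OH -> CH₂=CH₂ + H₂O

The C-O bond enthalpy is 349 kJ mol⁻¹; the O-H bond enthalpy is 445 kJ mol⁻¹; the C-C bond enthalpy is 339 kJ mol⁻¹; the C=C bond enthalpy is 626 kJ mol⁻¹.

D(C-H) ≈ 397 kJ/mol

Let D be the C-H bond energy.
Σ(broken) = 1×339 + 5×D + 1×349 + 1×445 = 1133 + 5D
Σ(formed) = 4×D + 1×626 + 2×445 = 1516 + 4D
ΔH = Σ(broken) − Σ(formed) = (1133 + 5D) − (1516 + 4D) = −383 + D
Setting this equal to +14 kJ gives D = 397 kJ/mol.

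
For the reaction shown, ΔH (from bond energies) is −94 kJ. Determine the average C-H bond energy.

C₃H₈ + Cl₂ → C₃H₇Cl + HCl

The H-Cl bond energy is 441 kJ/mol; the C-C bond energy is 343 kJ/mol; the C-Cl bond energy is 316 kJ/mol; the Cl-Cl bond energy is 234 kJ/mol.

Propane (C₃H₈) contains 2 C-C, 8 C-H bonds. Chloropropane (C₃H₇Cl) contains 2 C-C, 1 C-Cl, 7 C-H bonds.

D(C-H) ≈ 429 kJ/mol

Let D be the C-H bond energy.
Σ(broken) = 2×343 + 8×D + 1×234 = 920 + 8D
Σ(formed) = 2×343 + 1×316 + 7×D + 1×441 = 1443 + 7D
ΔH = Σ(broken) − Σ(formed) = (920 + 8D) − (1443 + 7D) = −523 + D
Setting this equal to −94 kJ gives D = 429 kJ/mol.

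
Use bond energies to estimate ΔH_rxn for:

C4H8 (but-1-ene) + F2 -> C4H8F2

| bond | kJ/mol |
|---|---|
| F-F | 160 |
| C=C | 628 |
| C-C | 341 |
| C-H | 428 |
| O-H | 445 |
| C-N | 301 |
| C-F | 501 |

ΔH ≈ −555 kJ

Bonds broken (reactants):
  C-C: 2 × 341 = 682
  C-H: 8 × 428 = 3424
  C=C: 1 × 628 = 628
  F-F: 1 × 160 = 160
  Σ(broken) = 4894 kJ
Bonds formed (products):
  C-C: 3 × 341 = 1023
  C-F: 2 × 501 = 1002
  C-H: 8 × 428 = 3424
  Σ(formed) = 5449 kJ
ΔH = Σ(broken) − Σ(formed) = 4894 − 5449 = −555 kJ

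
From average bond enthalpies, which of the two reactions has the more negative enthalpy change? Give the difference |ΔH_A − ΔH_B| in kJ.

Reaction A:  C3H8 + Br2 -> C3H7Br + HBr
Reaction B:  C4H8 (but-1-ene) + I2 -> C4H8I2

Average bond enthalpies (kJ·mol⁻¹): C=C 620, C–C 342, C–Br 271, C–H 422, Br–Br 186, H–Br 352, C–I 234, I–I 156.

Reaction B, by 19 kJ

Reaction A:
  Bonds broken (reactants):
    Br–Br: 1 × 186 = 186
    C–C: 2 × 342 = 684
    C–H: 8 × 422 = 3376
    Σ(broken) = 4246 kJ
  Bonds formed (products):
    C–Br: 1 × 271 = 271
    C–C: 2 × 342 = 684
    C–H: 7 × 422 = 2954
    H–Br: 1 × 352 = 352
    Σ(formed) = 4261 kJ
  ΔH_A = 4246 − 4261 = −15 kJ
Reaction B:
  Bonds broken (reactants):
    C–C: 2 × 342 = 684
    C–H: 8 × 422 = 3376
    C=C: 1 × 620 = 620
    I–I: 1 × 156 = 156
    Σ(broken) = 4836 kJ
  Bonds formed (products):
    C–C: 3 × 342 = 1026
    C–H: 8 × 422 = 3376
    C–I: 2 × 234 = 468
    Σ(formed) = 4870 kJ
  ΔH_B = 4836 − 4870 = −34 kJ
ΔH_A − ΔH_B = +19 kJ, so reaction B has the more negative ΔH; |ΔH_A − ΔH_B| = 19 kJ.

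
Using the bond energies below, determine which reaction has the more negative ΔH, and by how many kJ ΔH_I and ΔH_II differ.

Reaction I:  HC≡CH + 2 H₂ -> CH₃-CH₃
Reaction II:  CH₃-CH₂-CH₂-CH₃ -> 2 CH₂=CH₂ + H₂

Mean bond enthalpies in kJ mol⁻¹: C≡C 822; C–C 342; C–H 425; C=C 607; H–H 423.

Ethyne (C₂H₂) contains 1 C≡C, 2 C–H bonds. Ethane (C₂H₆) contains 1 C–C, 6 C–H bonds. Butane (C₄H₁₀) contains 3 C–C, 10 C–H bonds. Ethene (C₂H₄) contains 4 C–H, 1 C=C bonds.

Reaction I, by 613 kJ

Reaction I:
  Bonds broken (reactants):
    C≡C: 1 × 822 = 822
    C–H: 2 × 425 = 850
    H–H: 2 × 423 = 846
    Σ(broken) = 2518 kJ
  Bonds formed (products):
    C–C: 1 × 342 = 342
    C–H: 6 × 425 = 2550
    Σ(formed) = 2892 kJ
  ΔH_I = 2518 − 2892 = −374 kJ
Reaction II:
  Bonds broken (reactants):
    C–C: 3 × 342 = 1026
    C–H: 10 × 425 = 4250
    Σ(broken) = 5276 kJ
  Bonds formed (products):
    C–H: 8 × 425 = 3400
    C=C: 2 × 607 = 1214
    H–H: 1 × 423 = 423
    Σ(formed) = 5037 kJ
  ΔH_II = 5276 − 5037 = +239 kJ
ΔH_I − ΔH_II = −613 kJ, so reaction I has the more negative ΔH; |ΔH_I − ΔH_II| = 613 kJ.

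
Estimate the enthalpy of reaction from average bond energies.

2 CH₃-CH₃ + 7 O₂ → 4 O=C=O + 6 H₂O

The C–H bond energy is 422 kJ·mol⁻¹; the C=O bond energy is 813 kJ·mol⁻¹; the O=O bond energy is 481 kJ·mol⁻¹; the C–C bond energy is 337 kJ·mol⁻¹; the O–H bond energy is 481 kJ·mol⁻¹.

Bonds broken (reactants):
  C–C: 2 × 337 = 674
  C–H: 12 × 422 = 5064
  O=O: 7 × 481 = 3367
  Σ(broken) = 9105 kJ
Bonds formed (products):
  C=O: 8 × 813 = 6504
  O–H: 12 × 481 = 5772
  Σ(formed) = 12276 kJ
ΔH = Σ(broken) − Σ(formed) = 9105 − 12276 = −3171 kJ

ΔH ≈ −3171 kJ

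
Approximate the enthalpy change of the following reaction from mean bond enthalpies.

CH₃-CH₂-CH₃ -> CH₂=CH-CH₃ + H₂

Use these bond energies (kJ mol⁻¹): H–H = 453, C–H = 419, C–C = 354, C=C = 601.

ΔH ≈ +138 kJ

Bonds broken (reactants):
  C–C: 2 × 354 = 708
  C–H: 8 × 419 = 3352
  Σ(broken) = 4060 kJ
Bonds formed (products):
  C–C: 1 × 354 = 354
  C–H: 6 × 419 = 2514
  C=C: 1 × 601 = 601
  H–H: 1 × 453 = 453
  Σ(formed) = 3922 kJ
ΔH = Σ(broken) − Σ(formed) = 4060 − 3922 = +138 kJ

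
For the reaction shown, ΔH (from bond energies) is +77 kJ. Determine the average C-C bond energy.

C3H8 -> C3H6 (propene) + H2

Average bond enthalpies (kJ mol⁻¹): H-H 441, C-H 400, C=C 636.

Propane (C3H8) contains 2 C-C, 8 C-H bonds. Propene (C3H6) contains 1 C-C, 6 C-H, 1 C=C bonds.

Let D be the C-C bond energy.
Σ(broken) = 2×D + 8×400 = 3200 + 2D
Σ(formed) = 1×D + 6×400 + 1×636 + 1×441 = 3477 + D
ΔH = Σ(broken) − Σ(formed) = (3200 + 2D) − (3477 + D) = −277 + D
Setting this equal to +77 kJ gives D = 354 kJ/mol.

D(C-C) ≈ 354 kJ/mol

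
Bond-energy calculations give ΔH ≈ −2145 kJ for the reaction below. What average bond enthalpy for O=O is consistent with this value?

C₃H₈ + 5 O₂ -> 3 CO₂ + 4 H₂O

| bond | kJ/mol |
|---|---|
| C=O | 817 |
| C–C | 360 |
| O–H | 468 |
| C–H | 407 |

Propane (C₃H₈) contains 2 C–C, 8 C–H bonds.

D(O=O) ≈ 505 kJ/mol

Let D be the O=O bond energy.
Σ(broken) = 2×360 + 8×407 + 5×D = 3976 + 5D
Σ(formed) = 6×817 + 8×468 = 8646
ΔH = Σ(broken) − Σ(formed) = (3976 + 5D) − (8646) = −4670 + 5D
Setting this equal to −2145 kJ gives 5D = 2525, so D = 505 kJ/mol.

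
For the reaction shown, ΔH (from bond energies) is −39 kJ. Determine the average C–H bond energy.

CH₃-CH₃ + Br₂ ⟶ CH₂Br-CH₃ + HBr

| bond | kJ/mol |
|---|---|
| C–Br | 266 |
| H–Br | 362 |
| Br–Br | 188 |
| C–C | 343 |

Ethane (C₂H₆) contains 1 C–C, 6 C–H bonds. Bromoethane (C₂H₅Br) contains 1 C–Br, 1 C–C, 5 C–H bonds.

D(C–H) ≈ 401 kJ/mol

Let D be the C–H bond energy.
Σ(broken) = 1×188 + 1×343 + 6×D = 531 + 6D
Σ(formed) = 1×266 + 1×343 + 5×D + 1×362 = 971 + 5D
ΔH = Σ(broken) − Σ(formed) = (531 + 6D) − (971 + 5D) = −440 + D
Setting this equal to −39 kJ gives D = 401 kJ/mol.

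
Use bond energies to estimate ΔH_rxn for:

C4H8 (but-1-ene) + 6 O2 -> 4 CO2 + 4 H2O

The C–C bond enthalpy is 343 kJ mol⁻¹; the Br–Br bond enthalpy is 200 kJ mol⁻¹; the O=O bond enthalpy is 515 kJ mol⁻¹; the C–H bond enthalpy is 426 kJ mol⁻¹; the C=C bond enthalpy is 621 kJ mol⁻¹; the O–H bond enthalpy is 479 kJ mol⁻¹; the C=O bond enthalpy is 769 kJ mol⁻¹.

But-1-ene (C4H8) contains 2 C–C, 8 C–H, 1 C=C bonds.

ΔH ≈ −2179 kJ

Bonds broken (reactants):
  C–C: 2 × 343 = 686
  C–H: 8 × 426 = 3408
  C=C: 1 × 621 = 621
  O=O: 6 × 515 = 3090
  Σ(broken) = 7805 kJ
Bonds formed (products):
  C=O: 8 × 769 = 6152
  O–H: 8 × 479 = 3832
  Σ(formed) = 9984 kJ
ΔH = Σ(broken) − Σ(formed) = 7805 − 9984 = −2179 kJ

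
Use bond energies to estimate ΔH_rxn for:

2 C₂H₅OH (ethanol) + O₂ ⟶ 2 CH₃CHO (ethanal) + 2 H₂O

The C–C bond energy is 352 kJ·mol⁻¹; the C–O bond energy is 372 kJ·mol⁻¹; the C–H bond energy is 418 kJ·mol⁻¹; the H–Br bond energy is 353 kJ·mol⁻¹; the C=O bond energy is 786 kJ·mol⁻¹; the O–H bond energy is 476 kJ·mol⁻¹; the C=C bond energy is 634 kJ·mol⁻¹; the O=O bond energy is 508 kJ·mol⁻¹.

ΔH ≈ −436 kJ

Bonds broken (reactants):
  C–C: 2 × 352 = 704
  C–H: 10 × 418 = 4180
  C–O: 2 × 372 = 744
  O–H: 2 × 476 = 952
  O=O: 1 × 508 = 508
  Σ(broken) = 7088 kJ
Bonds formed (products):
  C–C: 2 × 352 = 704
  C–H: 8 × 418 = 3344
  C=O: 2 × 786 = 1572
  O–H: 4 × 476 = 1904
  Σ(formed) = 7524 kJ
ΔH = Σ(broken) − Σ(formed) = 7088 − 7524 = −436 kJ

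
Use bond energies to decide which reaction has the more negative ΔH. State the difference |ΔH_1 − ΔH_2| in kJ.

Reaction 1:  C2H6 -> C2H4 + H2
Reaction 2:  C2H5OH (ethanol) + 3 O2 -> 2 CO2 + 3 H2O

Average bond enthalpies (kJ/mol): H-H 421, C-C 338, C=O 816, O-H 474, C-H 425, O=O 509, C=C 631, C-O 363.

Reaction 1:
  Bonds broken (reactants):
    C-C: 1 × 338 = 338
    C-H: 6 × 425 = 2550
    Σ(broken) = 2888 kJ
  Bonds formed (products):
    C-H: 4 × 425 = 1700
    C=C: 1 × 631 = 631
    H-H: 1 × 421 = 421
    Σ(formed) = 2752 kJ
  ΔH_1 = 2888 − 2752 = +136 kJ
Reaction 2:
  Bonds broken (reactants):
    C-C: 1 × 338 = 338
    C-H: 5 × 425 = 2125
    C-O: 1 × 363 = 363
    O-H: 1 × 474 = 474
    O=O: 3 × 509 = 1527
    Σ(broken) = 4827 kJ
  Bonds formed (products):
    C=O: 4 × 816 = 3264
    O-H: 6 × 474 = 2844
    Σ(formed) = 6108 kJ
  ΔH_2 = 4827 − 6108 = −1281 kJ
ΔH_1 − ΔH_2 = +1417 kJ, so reaction 2 has the more negative ΔH; |ΔH_1 − ΔH_2| = 1417 kJ.

Reaction 2, by 1417 kJ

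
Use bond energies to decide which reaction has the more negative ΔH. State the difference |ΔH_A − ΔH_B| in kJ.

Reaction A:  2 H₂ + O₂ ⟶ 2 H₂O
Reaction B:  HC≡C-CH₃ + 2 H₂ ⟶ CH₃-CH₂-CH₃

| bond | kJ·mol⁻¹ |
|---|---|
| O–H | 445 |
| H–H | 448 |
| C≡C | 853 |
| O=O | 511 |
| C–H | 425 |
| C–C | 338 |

Reaction A, by 84 kJ

Reaction A:
  Bonds broken (reactants):
    H–H: 2 × 448 = 896
    O=O: 1 × 511 = 511
    Σ(broken) = 1407 kJ
  Bonds formed (products):
    O–H: 4 × 445 = 1780
    Σ(formed) = 1780 kJ
  ΔH_A = 1407 − 1780 = −373 kJ
Reaction B:
  Bonds broken (reactants):
    C≡C: 1 × 853 = 853
    C–C: 1 × 338 = 338
    C–H: 4 × 425 = 1700
    H–H: 2 × 448 = 896
    Σ(broken) = 3787 kJ
  Bonds formed (products):
    C–C: 2 × 338 = 676
    C–H: 8 × 425 = 3400
    Σ(formed) = 4076 kJ
  ΔH_B = 3787 − 4076 = −289 kJ
ΔH_A − ΔH_B = −84 kJ, so reaction A has the more negative ΔH; |ΔH_A − ΔH_B| = 84 kJ.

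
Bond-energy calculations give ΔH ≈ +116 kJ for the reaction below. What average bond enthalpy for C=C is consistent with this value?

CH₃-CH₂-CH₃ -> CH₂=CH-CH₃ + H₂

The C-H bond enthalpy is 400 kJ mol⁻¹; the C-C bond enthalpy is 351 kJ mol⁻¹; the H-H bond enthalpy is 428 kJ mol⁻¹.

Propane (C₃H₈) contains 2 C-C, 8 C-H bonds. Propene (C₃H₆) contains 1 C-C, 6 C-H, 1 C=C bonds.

Let D be the C=C bond energy.
Σ(broken) = 2×351 + 8×400 = 3902
Σ(formed) = 1×351 + 6×400 + 1×D + 1×428 = 3179 + D
ΔH = Σ(broken) − Σ(formed) = (3902) − (3179 + D) = +723 − D
Setting this equal to +116 kJ gives D = 607 kJ/mol.

D(C=C) ≈ 607 kJ/mol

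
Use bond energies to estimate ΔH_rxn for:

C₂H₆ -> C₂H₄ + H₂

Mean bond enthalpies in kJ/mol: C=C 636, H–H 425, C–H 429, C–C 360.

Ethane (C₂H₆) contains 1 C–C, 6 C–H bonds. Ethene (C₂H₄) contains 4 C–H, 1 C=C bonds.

Bonds broken (reactants):
  C–C: 1 × 360 = 360
  C–H: 6 × 429 = 2574
  Σ(broken) = 2934 kJ
Bonds formed (products):
  C–H: 4 × 429 = 1716
  C=C: 1 × 636 = 636
  H–H: 1 × 425 = 425
  Σ(formed) = 2777 kJ
ΔH = Σ(broken) − Σ(formed) = 2934 − 2777 = +157 kJ

ΔH ≈ +157 kJ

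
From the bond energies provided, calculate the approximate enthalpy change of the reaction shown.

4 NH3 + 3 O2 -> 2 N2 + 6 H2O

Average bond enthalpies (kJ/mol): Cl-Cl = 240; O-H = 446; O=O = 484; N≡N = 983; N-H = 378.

Bonds broken (reactants):
  N-H: 12 × 378 = 4536
  O=O: 3 × 484 = 1452
  Σ(broken) = 5988 kJ
Bonds formed (products):
  N≡N: 2 × 983 = 1966
  O-H: 12 × 446 = 5352
  Σ(formed) = 7318 kJ
ΔH = Σ(broken) − Σ(formed) = 5988 − 7318 = −1330 kJ

ΔH ≈ −1330 kJ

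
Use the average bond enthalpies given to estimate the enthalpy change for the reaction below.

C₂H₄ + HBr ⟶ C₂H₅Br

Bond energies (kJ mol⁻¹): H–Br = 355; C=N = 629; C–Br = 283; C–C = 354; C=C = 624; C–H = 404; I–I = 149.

Bonds broken (reactants):
  C–H: 4 × 404 = 1616
  C=C: 1 × 624 = 624
  H–Br: 1 × 355 = 355
  Σ(broken) = 2595 kJ
Bonds formed (products):
  C–Br: 1 × 283 = 283
  C–C: 1 × 354 = 354
  C–H: 5 × 404 = 2020
  Σ(formed) = 2657 kJ
ΔH = Σ(broken) − Σ(formed) = 2595 − 2657 = −62 kJ

ΔH ≈ −62 kJ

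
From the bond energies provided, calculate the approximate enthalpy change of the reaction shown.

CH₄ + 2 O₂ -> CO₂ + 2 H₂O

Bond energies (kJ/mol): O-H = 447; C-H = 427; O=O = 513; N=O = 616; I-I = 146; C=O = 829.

Bonds broken (reactants):
  C-H: 4 × 427 = 1708
  O=O: 2 × 513 = 1026
  Σ(broken) = 2734 kJ
Bonds formed (products):
  C=O: 2 × 829 = 1658
  O-H: 4 × 447 = 1788
  Σ(formed) = 3446 kJ
ΔH = Σ(broken) − Σ(formed) = 2734 − 3446 = −712 kJ

ΔH ≈ −712 kJ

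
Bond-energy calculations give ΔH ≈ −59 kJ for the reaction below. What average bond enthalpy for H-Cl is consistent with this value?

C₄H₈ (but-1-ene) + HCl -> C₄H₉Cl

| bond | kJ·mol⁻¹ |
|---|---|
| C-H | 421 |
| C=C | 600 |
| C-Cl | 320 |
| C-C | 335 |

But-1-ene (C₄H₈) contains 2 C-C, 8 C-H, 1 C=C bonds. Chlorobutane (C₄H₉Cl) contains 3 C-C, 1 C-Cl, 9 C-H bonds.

D(H-Cl) ≈ 417 kJ/mol

Let D be the H-Cl bond energy.
Σ(broken) = 2×335 + 8×421 + 1×600 + 1×D = 4638 + D
Σ(formed) = 3×335 + 1×320 + 9×421 = 5114
ΔH = Σ(broken) − Σ(formed) = (4638 + D) − (5114) = −476 + D
Setting this equal to −59 kJ gives D = 417 kJ/mol.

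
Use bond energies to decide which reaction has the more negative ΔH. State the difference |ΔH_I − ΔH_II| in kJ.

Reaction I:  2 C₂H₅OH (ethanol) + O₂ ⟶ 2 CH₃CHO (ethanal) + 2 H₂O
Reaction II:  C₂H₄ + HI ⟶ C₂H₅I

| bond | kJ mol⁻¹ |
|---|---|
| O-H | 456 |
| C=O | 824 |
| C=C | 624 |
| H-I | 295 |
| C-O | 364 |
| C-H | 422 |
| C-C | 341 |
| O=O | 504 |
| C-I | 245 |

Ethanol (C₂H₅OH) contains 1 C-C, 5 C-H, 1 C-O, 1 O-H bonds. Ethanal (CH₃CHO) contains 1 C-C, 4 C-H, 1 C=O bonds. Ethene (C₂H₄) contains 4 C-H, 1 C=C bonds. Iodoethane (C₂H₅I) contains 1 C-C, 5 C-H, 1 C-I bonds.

Reaction I:
  Bonds broken (reactants):
    C-C: 2 × 341 = 682
    C-H: 10 × 422 = 4220
    C-O: 2 × 364 = 728
    O-H: 2 × 456 = 912
    O=O: 1 × 504 = 504
    Σ(broken) = 7046 kJ
  Bonds formed (products):
    C-C: 2 × 341 = 682
    C-H: 8 × 422 = 3376
    C=O: 2 × 824 = 1648
    O-H: 4 × 456 = 1824
    Σ(formed) = 7530 kJ
  ΔH_I = 7046 − 7530 = −484 kJ
Reaction II:
  Bonds broken (reactants):
    C-H: 4 × 422 = 1688
    C=C: 1 × 624 = 624
    H-I: 1 × 295 = 295
    Σ(broken) = 2607 kJ
  Bonds formed (products):
    C-C: 1 × 341 = 341
    C-H: 5 × 422 = 2110
    C-I: 1 × 245 = 245
    Σ(formed) = 2696 kJ
  ΔH_II = 2607 − 2696 = −89 kJ
ΔH_I − ΔH_II = −395 kJ, so reaction I has the more negative ΔH; |ΔH_I − ΔH_II| = 395 kJ.

Reaction I, by 395 kJ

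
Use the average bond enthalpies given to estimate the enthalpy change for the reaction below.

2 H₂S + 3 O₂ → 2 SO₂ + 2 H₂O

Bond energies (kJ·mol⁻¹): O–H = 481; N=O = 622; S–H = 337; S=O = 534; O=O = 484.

Bonds broken (reactants):
  O=O: 3 × 484 = 1452
  S–H: 4 × 337 = 1348
  Σ(broken) = 2800 kJ
Bonds formed (products):
  O–H: 4 × 481 = 1924
  S=O: 4 × 534 = 2136
  Σ(formed) = 4060 kJ
ΔH = Σ(broken) − Σ(formed) = 2800 − 4060 = −1260 kJ

ΔH ≈ −1260 kJ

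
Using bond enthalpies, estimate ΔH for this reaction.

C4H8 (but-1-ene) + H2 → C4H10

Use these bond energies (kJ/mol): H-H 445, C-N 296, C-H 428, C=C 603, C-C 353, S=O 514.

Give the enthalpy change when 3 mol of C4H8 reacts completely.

Bonds broken (reactants):
  C-C: 2 × 353 = 706
  C-H: 8 × 428 = 3424
  C=C: 1 × 603 = 603
  H-H: 1 × 445 = 445
  Σ(broken) = 5178 kJ
Bonds formed (products):
  C-C: 3 × 353 = 1059
  C-H: 10 × 428 = 4280
  Σ(formed) = 5339 kJ
ΔH = Σ(broken) − Σ(formed) = 5178 − 5339 = −161 kJ
For 3× the reaction as written: 3 × (−161) = −483 kJ

ΔH = −483 kJ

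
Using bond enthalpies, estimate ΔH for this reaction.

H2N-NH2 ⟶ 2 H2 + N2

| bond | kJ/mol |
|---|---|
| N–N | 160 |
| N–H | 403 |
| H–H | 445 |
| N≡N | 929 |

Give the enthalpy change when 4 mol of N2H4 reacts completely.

ΔH = −188 kJ

Bonds broken (reactants):
  N–H: 4 × 403 = 1612
  N–N: 1 × 160 = 160
  Σ(broken) = 1772 kJ
Bonds formed (products):
  H–H: 2 × 445 = 890
  N≡N: 1 × 929 = 929
  Σ(formed) = 1819 kJ
ΔH = Σ(broken) − Σ(formed) = 1772 − 1819 = −47 kJ
For 4× the reaction as written: 4 × (−47) = −188 kJ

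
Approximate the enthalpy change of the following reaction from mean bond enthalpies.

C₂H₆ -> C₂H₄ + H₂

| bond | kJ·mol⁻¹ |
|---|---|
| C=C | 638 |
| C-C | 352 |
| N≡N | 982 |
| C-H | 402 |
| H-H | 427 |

Bonds broken (reactants):
  C-C: 1 × 352 = 352
  C-H: 6 × 402 = 2412
  Σ(broken) = 2764 kJ
Bonds formed (products):
  C-H: 4 × 402 = 1608
  C=C: 1 × 638 = 638
  H-H: 1 × 427 = 427
  Σ(formed) = 2673 kJ
ΔH = Σ(broken) − Σ(formed) = 2764 − 2673 = +91 kJ

ΔH ≈ +91 kJ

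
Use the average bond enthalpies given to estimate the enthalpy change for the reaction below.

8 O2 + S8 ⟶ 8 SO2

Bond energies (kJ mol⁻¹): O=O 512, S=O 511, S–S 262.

Bonds broken (reactants):
  O=O: 8 × 512 = 4096
  S–S: 8 × 262 = 2096
  Σ(broken) = 6192 kJ
Bonds formed (products):
  S=O: 16 × 511 = 8176
  Σ(formed) = 8176 kJ
ΔH = Σ(broken) − Σ(formed) = 6192 − 8176 = −1984 kJ

ΔH ≈ −1984 kJ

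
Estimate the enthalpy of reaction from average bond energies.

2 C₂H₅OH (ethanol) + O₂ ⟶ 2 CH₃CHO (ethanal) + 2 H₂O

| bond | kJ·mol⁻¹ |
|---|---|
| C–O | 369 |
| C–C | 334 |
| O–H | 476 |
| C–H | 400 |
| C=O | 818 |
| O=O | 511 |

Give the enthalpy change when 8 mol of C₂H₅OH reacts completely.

Bonds broken (reactants):
  C–C: 2 × 334 = 668
  C–H: 10 × 400 = 4000
  C–O: 2 × 369 = 738
  O–H: 2 × 476 = 952
  O=O: 1 × 511 = 511
  Σ(broken) = 6869 kJ
Bonds formed (products):
  C–C: 2 × 334 = 668
  C–H: 8 × 400 = 3200
  C=O: 2 × 818 = 1636
  O–H: 4 × 476 = 1904
  Σ(formed) = 7408 kJ
ΔH = Σ(broken) − Σ(formed) = 6869 − 7408 = −539 kJ
For 4× the reaction as written: 4 × (−539) = −2156 kJ

ΔH = −2156 kJ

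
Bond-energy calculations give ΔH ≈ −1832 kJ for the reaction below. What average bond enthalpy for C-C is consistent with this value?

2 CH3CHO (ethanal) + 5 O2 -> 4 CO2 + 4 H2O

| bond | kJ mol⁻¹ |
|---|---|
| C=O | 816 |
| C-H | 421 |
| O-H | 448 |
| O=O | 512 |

Let D be the C-C bond energy.
Σ(broken) = 2×D + 8×421 + 2×816 + 5×512 = 7560 + 2D
Σ(formed) = 8×816 + 8×448 = 10112
ΔH = Σ(broken) − Σ(formed) = (7560 + 2D) − (10112) = −2552 + 2D
Setting this equal to −1832 kJ gives 2D = 720, so D = 360 kJ/mol.

D(C-C) ≈ 360 kJ/mol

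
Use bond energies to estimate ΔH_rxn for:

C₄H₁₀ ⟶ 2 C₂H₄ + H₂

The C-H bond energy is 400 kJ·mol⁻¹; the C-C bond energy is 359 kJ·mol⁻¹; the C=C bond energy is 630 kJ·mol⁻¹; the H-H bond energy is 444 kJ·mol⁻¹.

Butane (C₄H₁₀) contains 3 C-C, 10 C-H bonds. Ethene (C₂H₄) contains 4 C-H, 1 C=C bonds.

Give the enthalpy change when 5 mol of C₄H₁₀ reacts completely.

Bonds broken (reactants):
  C-C: 3 × 359 = 1077
  C-H: 10 × 400 = 4000
  Σ(broken) = 5077 kJ
Bonds formed (products):
  C-H: 8 × 400 = 3200
  C=C: 2 × 630 = 1260
  H-H: 1 × 444 = 444
  Σ(formed) = 4904 kJ
ΔH = Σ(broken) − Σ(formed) = 5077 − 4904 = +173 kJ
For 5× the reaction as written: 5 × (+173) = +865 kJ

ΔH = +865 kJ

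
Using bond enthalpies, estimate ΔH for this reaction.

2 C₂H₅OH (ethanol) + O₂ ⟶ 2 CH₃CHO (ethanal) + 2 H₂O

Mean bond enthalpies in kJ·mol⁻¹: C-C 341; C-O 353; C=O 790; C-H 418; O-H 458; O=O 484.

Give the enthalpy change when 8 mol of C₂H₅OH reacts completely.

Bonds broken (reactants):
  C-C: 2 × 341 = 682
  C-H: 10 × 418 = 4180
  C-O: 2 × 353 = 706
  O-H: 2 × 458 = 916
  O=O: 1 × 484 = 484
  Σ(broken) = 6968 kJ
Bonds formed (products):
  C-C: 2 × 341 = 682
  C-H: 8 × 418 = 3344
  C=O: 2 × 790 = 1580
  O-H: 4 × 458 = 1832
  Σ(formed) = 7438 kJ
ΔH = Σ(broken) − Σ(formed) = 6968 − 7438 = −470 kJ
For 4× the reaction as written: 4 × (−470) = −1880 kJ

ΔH = −1880 kJ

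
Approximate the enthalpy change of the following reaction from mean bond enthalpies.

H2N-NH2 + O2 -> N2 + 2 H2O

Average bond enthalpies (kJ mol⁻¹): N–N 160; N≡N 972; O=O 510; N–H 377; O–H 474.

ΔH ≈ −690 kJ

Bonds broken (reactants):
  N–H: 4 × 377 = 1508
  N–N: 1 × 160 = 160
  O=O: 1 × 510 = 510
  Σ(broken) = 2178 kJ
Bonds formed (products):
  N≡N: 1 × 972 = 972
  O–H: 4 × 474 = 1896
  Σ(formed) = 2868 kJ
ΔH = Σ(broken) − Σ(formed) = 2178 − 2868 = −690 kJ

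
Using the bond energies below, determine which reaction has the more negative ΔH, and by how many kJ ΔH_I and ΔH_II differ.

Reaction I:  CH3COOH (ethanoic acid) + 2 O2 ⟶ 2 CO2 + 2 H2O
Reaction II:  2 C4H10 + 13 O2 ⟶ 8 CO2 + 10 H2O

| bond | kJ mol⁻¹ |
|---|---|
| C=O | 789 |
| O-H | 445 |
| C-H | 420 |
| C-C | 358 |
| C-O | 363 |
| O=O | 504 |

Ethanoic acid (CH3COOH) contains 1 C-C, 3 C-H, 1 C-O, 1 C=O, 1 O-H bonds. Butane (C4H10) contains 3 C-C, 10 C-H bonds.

Reaction II, by 3711 kJ

Reaction I:
  Bonds broken (reactants):
    C-C: 1 × 358 = 358
    C-H: 3 × 420 = 1260
    C-O: 1 × 363 = 363
    C=O: 1 × 789 = 789
    O-H: 1 × 445 = 445
    O=O: 2 × 504 = 1008
    Σ(broken) = 4223 kJ
  Bonds formed (products):
    C=O: 4 × 789 = 3156
    O-H: 4 × 445 = 1780
    Σ(formed) = 4936 kJ
  ΔH_I = 4223 − 4936 = −713 kJ
Reaction II:
  Bonds broken (reactants):
    C-C: 6 × 358 = 2148
    C-H: 20 × 420 = 8400
    O=O: 13 × 504 = 6552
    Σ(broken) = 17100 kJ
  Bonds formed (products):
    C=O: 16 × 789 = 12624
    O-H: 20 × 445 = 8900
    Σ(formed) = 21524 kJ
  ΔH_II = 17100 − 21524 = −4424 kJ
ΔH_I − ΔH_II = +3711 kJ, so reaction II has the more negative ΔH; |ΔH_I − ΔH_II| = 3711 kJ.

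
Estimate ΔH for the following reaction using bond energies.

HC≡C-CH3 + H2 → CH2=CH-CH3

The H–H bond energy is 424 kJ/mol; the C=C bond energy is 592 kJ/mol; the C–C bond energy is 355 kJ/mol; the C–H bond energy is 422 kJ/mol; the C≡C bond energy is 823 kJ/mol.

ΔH ≈ −189 kJ

Bonds broken (reactants):
  C≡C: 1 × 823 = 823
  C–C: 1 × 355 = 355
  C–H: 4 × 422 = 1688
  H–H: 1 × 424 = 424
  Σ(broken) = 3290 kJ
Bonds formed (products):
  C–C: 1 × 355 = 355
  C–H: 6 × 422 = 2532
  C=C: 1 × 592 = 592
  Σ(formed) = 3479 kJ
ΔH = Σ(broken) − Σ(formed) = 3290 − 3479 = −189 kJ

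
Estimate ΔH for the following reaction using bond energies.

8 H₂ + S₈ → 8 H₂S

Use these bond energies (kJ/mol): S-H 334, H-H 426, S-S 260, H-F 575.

Bonds broken (reactants):
  H-H: 8 × 426 = 3408
  S-S: 8 × 260 = 2080
  Σ(broken) = 5488 kJ
Bonds formed (products):
  S-H: 16 × 334 = 5344
  Σ(formed) = 5344 kJ
ΔH = Σ(broken) − Σ(formed) = 5488 − 5344 = +144 kJ

ΔH ≈ +144 kJ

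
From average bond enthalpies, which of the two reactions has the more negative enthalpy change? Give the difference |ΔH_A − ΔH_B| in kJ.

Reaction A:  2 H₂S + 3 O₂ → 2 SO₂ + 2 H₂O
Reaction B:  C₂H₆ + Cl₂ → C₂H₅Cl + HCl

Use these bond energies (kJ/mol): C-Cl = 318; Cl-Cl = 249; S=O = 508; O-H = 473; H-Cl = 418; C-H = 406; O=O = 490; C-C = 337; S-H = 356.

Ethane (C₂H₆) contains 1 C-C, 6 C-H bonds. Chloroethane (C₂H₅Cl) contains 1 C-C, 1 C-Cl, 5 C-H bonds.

Reaction A:
  Bonds broken (reactants):
    O=O: 3 × 490 = 1470
    S-H: 4 × 356 = 1424
    Σ(broken) = 2894 kJ
  Bonds formed (products):
    O-H: 4 × 473 = 1892
    S=O: 4 × 508 = 2032
    Σ(formed) = 3924 kJ
  ΔH_A = 2894 − 3924 = −1030 kJ
Reaction B:
  Bonds broken (reactants):
    C-C: 1 × 337 = 337
    C-H: 6 × 406 = 2436
    Cl-Cl: 1 × 249 = 249
    Σ(broken) = 3022 kJ
  Bonds formed (products):
    C-C: 1 × 337 = 337
    C-Cl: 1 × 318 = 318
    C-H: 5 × 406 = 2030
    H-Cl: 1 × 418 = 418
    Σ(formed) = 3103 kJ
  ΔH_B = 3022 − 3103 = −81 kJ
ΔH_A − ΔH_B = −949 kJ, so reaction A has the more negative ΔH; |ΔH_A − ΔH_B| = 949 kJ.

Reaction A, by 949 kJ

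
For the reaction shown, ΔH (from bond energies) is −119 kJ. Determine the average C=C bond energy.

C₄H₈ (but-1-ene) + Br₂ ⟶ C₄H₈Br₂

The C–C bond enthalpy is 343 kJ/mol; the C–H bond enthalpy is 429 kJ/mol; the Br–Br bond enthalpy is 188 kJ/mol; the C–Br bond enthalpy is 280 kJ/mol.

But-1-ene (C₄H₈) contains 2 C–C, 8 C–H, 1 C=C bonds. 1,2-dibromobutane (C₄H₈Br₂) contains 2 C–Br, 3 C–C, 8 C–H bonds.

Let D be the C=C bond energy.
Σ(broken) = 1×188 + 2×343 + 8×429 + 1×D = 4306 + D
Σ(formed) = 2×280 + 3×343 + 8×429 = 5021
ΔH = Σ(broken) − Σ(formed) = (4306 + D) − (5021) = −715 + D
Setting this equal to −119 kJ gives D = 596 kJ/mol.

D(C=C) ≈ 596 kJ/mol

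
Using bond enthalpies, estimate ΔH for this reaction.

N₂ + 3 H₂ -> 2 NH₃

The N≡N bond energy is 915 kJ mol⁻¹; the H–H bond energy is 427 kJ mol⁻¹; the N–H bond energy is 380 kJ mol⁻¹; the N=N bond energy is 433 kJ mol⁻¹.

Bonds broken (reactants):
  H–H: 3 × 427 = 1281
  N≡N: 1 × 915 = 915
  Σ(broken) = 2196 kJ
Bonds formed (products):
  N–H: 6 × 380 = 2280
  Σ(formed) = 2280 kJ
ΔH = Σ(broken) − Σ(formed) = 2196 − 2280 = −84 kJ

ΔH ≈ −84 kJ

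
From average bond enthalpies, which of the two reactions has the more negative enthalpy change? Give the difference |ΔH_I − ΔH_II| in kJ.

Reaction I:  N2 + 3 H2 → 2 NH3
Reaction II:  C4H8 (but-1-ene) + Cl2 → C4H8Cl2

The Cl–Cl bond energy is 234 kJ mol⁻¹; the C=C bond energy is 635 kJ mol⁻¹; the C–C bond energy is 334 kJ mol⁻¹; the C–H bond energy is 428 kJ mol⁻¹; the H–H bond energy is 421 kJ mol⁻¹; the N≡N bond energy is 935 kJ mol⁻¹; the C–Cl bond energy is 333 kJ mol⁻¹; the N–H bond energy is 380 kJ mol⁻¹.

Reaction I:
  Bonds broken (reactants):
    H–H: 3 × 421 = 1263
    N≡N: 1 × 935 = 935
    Σ(broken) = 2198 kJ
  Bonds formed (products):
    N–H: 6 × 380 = 2280
    Σ(formed) = 2280 kJ
  ΔH_I = 2198 − 2280 = −82 kJ
Reaction II:
  Bonds broken (reactants):
    C–C: 2 × 334 = 668
    C–H: 8 × 428 = 3424
    C=C: 1 × 635 = 635
    Cl–Cl: 1 × 234 = 234
    Σ(broken) = 4961 kJ
  Bonds formed (products):
    C–C: 3 × 334 = 1002
    C–Cl: 2 × 333 = 666
    C–H: 8 × 428 = 3424
    Σ(formed) = 5092 kJ
  ΔH_II = 4961 − 5092 = −131 kJ
ΔH_I − ΔH_II = +49 kJ, so reaction II has the more negative ΔH; |ΔH_I − ΔH_II| = 49 kJ.

Reaction II, by 49 kJ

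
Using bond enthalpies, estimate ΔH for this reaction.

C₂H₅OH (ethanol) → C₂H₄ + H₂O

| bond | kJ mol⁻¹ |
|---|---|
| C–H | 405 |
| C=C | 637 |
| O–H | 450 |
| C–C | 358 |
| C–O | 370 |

Bonds broken (reactants):
  C–C: 1 × 358 = 358
  C–H: 5 × 405 = 2025
  C–O: 1 × 370 = 370
  O–H: 1 × 450 = 450
  Σ(broken) = 3203 kJ
Bonds formed (products):
  C–H: 4 × 405 = 1620
  C=C: 1 × 637 = 637
  O–H: 2 × 450 = 900
  Σ(formed) = 3157 kJ
ΔH = Σ(broken) − Σ(formed) = 3203 − 3157 = +46 kJ

ΔH ≈ +46 kJ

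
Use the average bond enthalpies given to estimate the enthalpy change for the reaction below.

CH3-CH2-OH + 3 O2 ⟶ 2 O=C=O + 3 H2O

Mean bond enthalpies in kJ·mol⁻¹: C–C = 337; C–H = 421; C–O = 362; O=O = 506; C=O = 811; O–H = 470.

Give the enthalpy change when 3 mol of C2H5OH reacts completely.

Bonds broken (reactants):
  C–C: 1 × 337 = 337
  C–H: 5 × 421 = 2105
  C–O: 1 × 362 = 362
  O–H: 1 × 470 = 470
  O=O: 3 × 506 = 1518
  Σ(broken) = 4792 kJ
Bonds formed (products):
  C=O: 4 × 811 = 3244
  O–H: 6 × 470 = 2820
  Σ(formed) = 6064 kJ
ΔH = Σ(broken) − Σ(formed) = 4792 − 6064 = −1272 kJ
For 3× the reaction as written: 3 × (−1272) = −3816 kJ

ΔH = −3816 kJ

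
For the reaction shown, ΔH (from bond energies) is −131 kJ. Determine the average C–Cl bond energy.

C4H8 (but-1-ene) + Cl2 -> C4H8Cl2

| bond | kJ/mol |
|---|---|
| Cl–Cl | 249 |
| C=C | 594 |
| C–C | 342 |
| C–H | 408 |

D(C–Cl) ≈ 316 kJ/mol

Let D be the C–Cl bond energy.
Σ(broken) = 2×342 + 8×408 + 1×594 + 1×249 = 4791
Σ(formed) = 3×342 + 2×D + 8×408 = 4290 + 2D
ΔH = Σ(broken) − Σ(formed) = (4791) − (4290 + 2D) = +501 − 2D
Setting this equal to −131 kJ gives 2D = 632, so D = 316 kJ/mol.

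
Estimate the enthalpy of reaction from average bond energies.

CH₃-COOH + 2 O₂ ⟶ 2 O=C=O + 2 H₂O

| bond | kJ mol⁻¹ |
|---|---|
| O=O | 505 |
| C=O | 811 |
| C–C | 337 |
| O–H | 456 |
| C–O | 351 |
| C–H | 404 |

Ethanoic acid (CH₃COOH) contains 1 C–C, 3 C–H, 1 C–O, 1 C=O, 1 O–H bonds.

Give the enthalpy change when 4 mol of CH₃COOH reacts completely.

Bonds broken (reactants):
  C–C: 1 × 337 = 337
  C–H: 3 × 404 = 1212
  C–O: 1 × 351 = 351
  C=O: 1 × 811 = 811
  O–H: 1 × 456 = 456
  O=O: 2 × 505 = 1010
  Σ(broken) = 4177 kJ
Bonds formed (products):
  C=O: 4 × 811 = 3244
  O–H: 4 × 456 = 1824
  Σ(formed) = 5068 kJ
ΔH = Σ(broken) − Σ(formed) = 4177 − 5068 = −891 kJ
For 4× the reaction as written: 4 × (−891) = −3564 kJ

ΔH = −3564 kJ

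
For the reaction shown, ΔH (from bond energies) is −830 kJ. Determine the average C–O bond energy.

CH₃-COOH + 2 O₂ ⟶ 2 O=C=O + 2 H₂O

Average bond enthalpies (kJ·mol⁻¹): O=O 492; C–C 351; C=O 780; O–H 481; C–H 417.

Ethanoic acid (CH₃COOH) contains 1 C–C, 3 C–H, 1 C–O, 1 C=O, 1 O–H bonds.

Let D be the C–O bond energy.
Σ(broken) = 1×351 + 3×417 + 1×D + 1×780 + 1×481 + 2×492 = 3847 + D
Σ(formed) = 4×780 + 4×481 = 5044
ΔH = Σ(broken) − Σ(formed) = (3847 + D) − (5044) = −1197 + D
Setting this equal to −830 kJ gives D = 367 kJ/mol.

D(C–O) ≈ 367 kJ/mol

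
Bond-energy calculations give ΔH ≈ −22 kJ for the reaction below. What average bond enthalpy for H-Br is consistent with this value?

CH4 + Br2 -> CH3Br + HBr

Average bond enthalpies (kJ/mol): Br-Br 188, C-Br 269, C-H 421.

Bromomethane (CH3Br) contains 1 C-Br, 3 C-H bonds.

Let D be the H-Br bond energy.
Σ(broken) = 1×188 + 4×421 = 1872
Σ(formed) = 1×269 + 3×421 + 1×D = 1532 + D
ΔH = Σ(broken) − Σ(formed) = (1872) − (1532 + D) = +340 − D
Setting this equal to −22 kJ gives D = 362 kJ/mol.

D(H-Br) ≈ 362 kJ/mol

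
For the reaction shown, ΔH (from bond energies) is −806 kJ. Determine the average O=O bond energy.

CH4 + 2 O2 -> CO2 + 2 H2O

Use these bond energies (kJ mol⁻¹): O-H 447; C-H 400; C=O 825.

Let D be the O=O bond energy.
Σ(broken) = 4×400 + 2×D = 1600 + 2D
Σ(formed) = 2×825 + 4×447 = 3438
ΔH = Σ(broken) − Σ(formed) = (1600 + 2D) − (3438) = −1838 + 2D
Setting this equal to −806 kJ gives 2D = 1032, so D = 516 kJ/mol.

D(O=O) ≈ 516 kJ/mol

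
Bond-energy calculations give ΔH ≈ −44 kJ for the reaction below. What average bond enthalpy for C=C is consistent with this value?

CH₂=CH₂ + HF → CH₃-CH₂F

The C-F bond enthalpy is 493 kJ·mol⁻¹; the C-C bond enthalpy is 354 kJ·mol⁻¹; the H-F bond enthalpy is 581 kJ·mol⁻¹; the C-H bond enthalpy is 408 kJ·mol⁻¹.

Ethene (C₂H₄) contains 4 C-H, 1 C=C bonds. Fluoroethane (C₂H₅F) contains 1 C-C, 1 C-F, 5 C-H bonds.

D(C=C) ≈ 630 kJ/mol

Let D be the C=C bond energy.
Σ(broken) = 4×408 + 1×D + 1×581 = 2213 + D
Σ(formed) = 1×354 + 1×493 + 5×408 = 2887
ΔH = Σ(broken) − Σ(formed) = (2213 + D) − (2887) = −674 + D
Setting this equal to −44 kJ gives D = 630 kJ/mol.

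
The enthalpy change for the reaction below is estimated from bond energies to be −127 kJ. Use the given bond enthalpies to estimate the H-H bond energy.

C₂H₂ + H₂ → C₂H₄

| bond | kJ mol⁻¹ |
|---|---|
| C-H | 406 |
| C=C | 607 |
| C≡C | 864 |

Let D be the H-H bond energy.
Σ(broken) = 1×864 + 2×406 + 1×D = 1676 + D
Σ(formed) = 4×406 + 1×607 = 2231
ΔH = Σ(broken) − Σ(formed) = (1676 + D) − (2231) = −555 + D
Setting this equal to −127 kJ gives D = 428 kJ/mol.

D(H-H) ≈ 428 kJ/mol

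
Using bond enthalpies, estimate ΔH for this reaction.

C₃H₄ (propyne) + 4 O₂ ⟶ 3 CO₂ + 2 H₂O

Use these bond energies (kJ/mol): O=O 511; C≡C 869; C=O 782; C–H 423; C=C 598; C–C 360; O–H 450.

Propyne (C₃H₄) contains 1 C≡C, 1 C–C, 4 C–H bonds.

Bonds broken (reactants):
  C≡C: 1 × 869 = 869
  C–C: 1 × 360 = 360
  C–H: 4 × 423 = 1692
  O=O: 4 × 511 = 2044
  Σ(broken) = 4965 kJ
Bonds formed (products):
  C=O: 6 × 782 = 4692
  O–H: 4 × 450 = 1800
  Σ(formed) = 6492 kJ
ΔH = Σ(broken) − Σ(formed) = 4965 − 6492 = −1527 kJ

ΔH ≈ −1527 kJ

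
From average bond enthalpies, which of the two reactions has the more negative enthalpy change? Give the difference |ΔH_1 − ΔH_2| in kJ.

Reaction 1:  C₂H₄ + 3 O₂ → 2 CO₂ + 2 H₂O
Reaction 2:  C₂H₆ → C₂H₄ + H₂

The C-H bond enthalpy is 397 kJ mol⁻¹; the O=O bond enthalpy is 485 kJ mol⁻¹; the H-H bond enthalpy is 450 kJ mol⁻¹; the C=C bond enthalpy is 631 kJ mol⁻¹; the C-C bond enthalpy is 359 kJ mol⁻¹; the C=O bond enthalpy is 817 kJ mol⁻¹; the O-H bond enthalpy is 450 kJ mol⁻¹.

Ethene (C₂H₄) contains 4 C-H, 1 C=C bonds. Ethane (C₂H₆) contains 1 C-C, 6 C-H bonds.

Reaction 1, by 1466 kJ

Reaction 1:
  Bonds broken (reactants):
    C-H: 4 × 397 = 1588
    C=C: 1 × 631 = 631
    O=O: 3 × 485 = 1455
    Σ(broken) = 3674 kJ
  Bonds formed (products):
    C=O: 4 × 817 = 3268
    O-H: 4 × 450 = 1800
    Σ(formed) = 5068 kJ
  ΔH_1 = 3674 − 5068 = −1394 kJ
Reaction 2:
  Bonds broken (reactants):
    C-C: 1 × 359 = 359
    C-H: 6 × 397 = 2382
    Σ(broken) = 2741 kJ
  Bonds formed (products):
    C-H: 4 × 397 = 1588
    C=C: 1 × 631 = 631
    H-H: 1 × 450 = 450
    Σ(formed) = 2669 kJ
  ΔH_2 = 2741 − 2669 = +72 kJ
ΔH_1 − ΔH_2 = −1466 kJ, so reaction 1 has the more negative ΔH; |ΔH_1 − ΔH_2| = 1466 kJ.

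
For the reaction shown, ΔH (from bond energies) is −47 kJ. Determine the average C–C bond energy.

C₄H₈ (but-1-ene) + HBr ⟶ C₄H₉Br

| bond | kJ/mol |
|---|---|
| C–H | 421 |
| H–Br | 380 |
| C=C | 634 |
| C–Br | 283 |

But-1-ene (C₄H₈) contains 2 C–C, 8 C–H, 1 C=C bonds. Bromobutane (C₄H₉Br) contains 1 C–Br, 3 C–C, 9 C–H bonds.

D(C–C) ≈ 357 kJ/mol

Let D be the C–C bond energy.
Σ(broken) = 2×D + 8×421 + 1×634 + 1×380 = 4382 + 2D
Σ(formed) = 1×283 + 3×D + 9×421 = 4072 + 3D
ΔH = Σ(broken) − Σ(formed) = (4382 + 2D) − (4072 + 3D) = +310 − D
Setting this equal to −47 kJ gives D = 357 kJ/mol.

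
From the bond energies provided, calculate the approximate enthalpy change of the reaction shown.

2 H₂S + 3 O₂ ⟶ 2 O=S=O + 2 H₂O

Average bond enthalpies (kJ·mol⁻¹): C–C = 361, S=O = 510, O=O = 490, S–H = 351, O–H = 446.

ΔH ≈ −950 kJ

Bonds broken (reactants):
  O=O: 3 × 490 = 1470
  S–H: 4 × 351 = 1404
  Σ(broken) = 2874 kJ
Bonds formed (products):
  O–H: 4 × 446 = 1784
  S=O: 4 × 510 = 2040
  Σ(formed) = 3824 kJ
ΔH = Σ(broken) − Σ(formed) = 2874 − 3824 = −950 kJ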